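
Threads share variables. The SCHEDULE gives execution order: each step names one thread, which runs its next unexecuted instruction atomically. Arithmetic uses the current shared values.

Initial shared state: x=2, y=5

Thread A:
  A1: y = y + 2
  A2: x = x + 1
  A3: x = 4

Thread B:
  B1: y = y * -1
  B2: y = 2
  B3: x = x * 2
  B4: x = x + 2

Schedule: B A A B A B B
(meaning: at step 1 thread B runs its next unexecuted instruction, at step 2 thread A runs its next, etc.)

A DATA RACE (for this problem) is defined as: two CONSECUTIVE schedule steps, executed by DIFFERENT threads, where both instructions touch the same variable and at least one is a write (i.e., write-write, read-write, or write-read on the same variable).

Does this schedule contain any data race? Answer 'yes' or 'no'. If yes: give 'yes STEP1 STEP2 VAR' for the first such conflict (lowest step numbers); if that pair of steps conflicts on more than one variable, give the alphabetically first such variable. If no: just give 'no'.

Steps 1,2: B(y = y * -1) vs A(y = y + 2). RACE on y (W-W).
Steps 2,3: same thread (A). No race.
Steps 3,4: A(r=x,w=x) vs B(r=-,w=y). No conflict.
Steps 4,5: B(r=-,w=y) vs A(r=-,w=x). No conflict.
Steps 5,6: A(x = 4) vs B(x = x * 2). RACE on x (W-W).
Steps 6,7: same thread (B). No race.
First conflict at steps 1,2.

Answer: yes 1 2 y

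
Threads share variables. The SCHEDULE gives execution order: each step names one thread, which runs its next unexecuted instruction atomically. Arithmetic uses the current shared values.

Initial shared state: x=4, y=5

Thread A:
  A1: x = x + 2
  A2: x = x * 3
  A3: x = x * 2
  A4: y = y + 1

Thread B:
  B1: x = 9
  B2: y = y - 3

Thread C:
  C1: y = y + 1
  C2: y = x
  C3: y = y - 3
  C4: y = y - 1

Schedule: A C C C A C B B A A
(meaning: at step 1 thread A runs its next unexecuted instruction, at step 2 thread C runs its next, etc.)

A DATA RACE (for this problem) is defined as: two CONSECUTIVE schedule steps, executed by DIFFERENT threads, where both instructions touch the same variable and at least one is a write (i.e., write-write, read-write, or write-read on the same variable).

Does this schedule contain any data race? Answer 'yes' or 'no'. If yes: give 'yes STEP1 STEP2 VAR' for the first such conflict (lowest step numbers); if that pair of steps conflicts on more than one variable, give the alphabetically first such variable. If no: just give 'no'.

Answer: no

Derivation:
Steps 1,2: A(r=x,w=x) vs C(r=y,w=y). No conflict.
Steps 2,3: same thread (C). No race.
Steps 3,4: same thread (C). No race.
Steps 4,5: C(r=y,w=y) vs A(r=x,w=x). No conflict.
Steps 5,6: A(r=x,w=x) vs C(r=y,w=y). No conflict.
Steps 6,7: C(r=y,w=y) vs B(r=-,w=x). No conflict.
Steps 7,8: same thread (B). No race.
Steps 8,9: B(r=y,w=y) vs A(r=x,w=x). No conflict.
Steps 9,10: same thread (A). No race.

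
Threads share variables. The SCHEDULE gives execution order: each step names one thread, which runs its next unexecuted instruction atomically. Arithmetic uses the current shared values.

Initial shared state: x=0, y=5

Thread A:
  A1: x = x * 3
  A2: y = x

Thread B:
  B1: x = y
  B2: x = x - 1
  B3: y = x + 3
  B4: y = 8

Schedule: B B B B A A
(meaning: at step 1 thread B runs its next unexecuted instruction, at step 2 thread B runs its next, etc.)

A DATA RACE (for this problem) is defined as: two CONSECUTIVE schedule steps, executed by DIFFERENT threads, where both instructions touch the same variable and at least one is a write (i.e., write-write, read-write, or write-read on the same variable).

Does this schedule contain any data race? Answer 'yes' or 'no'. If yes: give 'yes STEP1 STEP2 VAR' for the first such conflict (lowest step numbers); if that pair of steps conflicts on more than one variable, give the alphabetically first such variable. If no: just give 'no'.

Steps 1,2: same thread (B). No race.
Steps 2,3: same thread (B). No race.
Steps 3,4: same thread (B). No race.
Steps 4,5: B(r=-,w=y) vs A(r=x,w=x). No conflict.
Steps 5,6: same thread (A). No race.

Answer: no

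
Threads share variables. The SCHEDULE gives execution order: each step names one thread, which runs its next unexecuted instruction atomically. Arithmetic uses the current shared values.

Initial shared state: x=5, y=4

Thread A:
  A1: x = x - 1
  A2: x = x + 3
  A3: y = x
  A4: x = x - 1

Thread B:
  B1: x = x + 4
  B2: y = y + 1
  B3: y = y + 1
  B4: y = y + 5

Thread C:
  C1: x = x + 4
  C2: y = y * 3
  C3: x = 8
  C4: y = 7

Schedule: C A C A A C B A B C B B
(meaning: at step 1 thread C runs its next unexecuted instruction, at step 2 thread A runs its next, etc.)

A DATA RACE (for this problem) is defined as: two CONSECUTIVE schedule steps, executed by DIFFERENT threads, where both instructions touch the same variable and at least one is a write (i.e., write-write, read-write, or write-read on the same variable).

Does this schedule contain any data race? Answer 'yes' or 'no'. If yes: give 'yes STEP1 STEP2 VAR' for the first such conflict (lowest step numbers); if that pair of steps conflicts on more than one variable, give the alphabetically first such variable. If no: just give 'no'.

Answer: yes 1 2 x

Derivation:
Steps 1,2: C(x = x + 4) vs A(x = x - 1). RACE on x (W-W).
Steps 2,3: A(r=x,w=x) vs C(r=y,w=y). No conflict.
Steps 3,4: C(r=y,w=y) vs A(r=x,w=x). No conflict.
Steps 4,5: same thread (A). No race.
Steps 5,6: A(y = x) vs C(x = 8). RACE on x (R-W).
Steps 6,7: C(x = 8) vs B(x = x + 4). RACE on x (W-W).
Steps 7,8: B(x = x + 4) vs A(x = x - 1). RACE on x (W-W).
Steps 8,9: A(r=x,w=x) vs B(r=y,w=y). No conflict.
Steps 9,10: B(y = y + 1) vs C(y = 7). RACE on y (W-W).
Steps 10,11: C(y = 7) vs B(y = y + 1). RACE on y (W-W).
Steps 11,12: same thread (B). No race.
First conflict at steps 1,2.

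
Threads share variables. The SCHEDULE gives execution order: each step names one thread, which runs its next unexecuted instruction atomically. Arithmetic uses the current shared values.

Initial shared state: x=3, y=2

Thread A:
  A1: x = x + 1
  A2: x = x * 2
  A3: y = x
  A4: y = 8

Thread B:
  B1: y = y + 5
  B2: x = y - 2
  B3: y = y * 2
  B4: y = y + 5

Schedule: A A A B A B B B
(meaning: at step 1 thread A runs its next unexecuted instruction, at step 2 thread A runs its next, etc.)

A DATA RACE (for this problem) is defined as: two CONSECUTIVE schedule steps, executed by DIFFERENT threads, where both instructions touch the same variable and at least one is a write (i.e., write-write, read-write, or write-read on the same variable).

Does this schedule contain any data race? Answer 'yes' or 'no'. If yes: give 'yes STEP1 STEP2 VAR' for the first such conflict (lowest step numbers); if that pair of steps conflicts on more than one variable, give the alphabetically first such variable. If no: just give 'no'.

Steps 1,2: same thread (A). No race.
Steps 2,3: same thread (A). No race.
Steps 3,4: A(y = x) vs B(y = y + 5). RACE on y (W-W).
Steps 4,5: B(y = y + 5) vs A(y = 8). RACE on y (W-W).
Steps 5,6: A(y = 8) vs B(x = y - 2). RACE on y (W-R).
Steps 6,7: same thread (B). No race.
Steps 7,8: same thread (B). No race.
First conflict at steps 3,4.

Answer: yes 3 4 y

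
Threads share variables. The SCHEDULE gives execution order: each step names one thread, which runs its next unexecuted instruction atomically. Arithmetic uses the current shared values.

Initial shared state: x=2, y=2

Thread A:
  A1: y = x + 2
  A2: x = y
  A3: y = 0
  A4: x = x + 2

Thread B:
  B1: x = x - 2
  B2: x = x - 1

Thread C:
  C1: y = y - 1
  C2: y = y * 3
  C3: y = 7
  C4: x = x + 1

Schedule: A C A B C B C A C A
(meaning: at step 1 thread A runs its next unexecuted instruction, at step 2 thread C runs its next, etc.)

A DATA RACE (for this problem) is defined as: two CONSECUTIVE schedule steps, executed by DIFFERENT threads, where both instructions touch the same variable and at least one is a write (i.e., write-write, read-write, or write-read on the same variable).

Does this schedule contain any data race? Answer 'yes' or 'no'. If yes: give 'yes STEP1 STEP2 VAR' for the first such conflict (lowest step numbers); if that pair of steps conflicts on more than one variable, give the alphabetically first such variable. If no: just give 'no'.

Steps 1,2: A(y = x + 2) vs C(y = y - 1). RACE on y (W-W).
Steps 2,3: C(y = y - 1) vs A(x = y). RACE on y (W-R).
Steps 3,4: A(x = y) vs B(x = x - 2). RACE on x (W-W).
Steps 4,5: B(r=x,w=x) vs C(r=y,w=y). No conflict.
Steps 5,6: C(r=y,w=y) vs B(r=x,w=x). No conflict.
Steps 6,7: B(r=x,w=x) vs C(r=-,w=y). No conflict.
Steps 7,8: C(y = 7) vs A(y = 0). RACE on y (W-W).
Steps 8,9: A(r=-,w=y) vs C(r=x,w=x). No conflict.
Steps 9,10: C(x = x + 1) vs A(x = x + 2). RACE on x (W-W).
First conflict at steps 1,2.

Answer: yes 1 2 y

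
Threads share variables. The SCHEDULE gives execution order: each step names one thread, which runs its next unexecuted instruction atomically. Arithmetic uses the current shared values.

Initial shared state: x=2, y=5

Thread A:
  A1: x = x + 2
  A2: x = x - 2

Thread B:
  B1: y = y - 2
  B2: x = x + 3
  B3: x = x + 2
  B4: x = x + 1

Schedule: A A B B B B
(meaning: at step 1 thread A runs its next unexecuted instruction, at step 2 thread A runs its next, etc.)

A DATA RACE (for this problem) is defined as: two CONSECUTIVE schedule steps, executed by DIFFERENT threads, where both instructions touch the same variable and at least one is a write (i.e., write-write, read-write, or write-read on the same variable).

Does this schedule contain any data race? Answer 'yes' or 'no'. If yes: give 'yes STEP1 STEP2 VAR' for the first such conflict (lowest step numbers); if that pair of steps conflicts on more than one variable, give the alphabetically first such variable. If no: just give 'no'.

Answer: no

Derivation:
Steps 1,2: same thread (A). No race.
Steps 2,3: A(r=x,w=x) vs B(r=y,w=y). No conflict.
Steps 3,4: same thread (B). No race.
Steps 4,5: same thread (B). No race.
Steps 5,6: same thread (B). No race.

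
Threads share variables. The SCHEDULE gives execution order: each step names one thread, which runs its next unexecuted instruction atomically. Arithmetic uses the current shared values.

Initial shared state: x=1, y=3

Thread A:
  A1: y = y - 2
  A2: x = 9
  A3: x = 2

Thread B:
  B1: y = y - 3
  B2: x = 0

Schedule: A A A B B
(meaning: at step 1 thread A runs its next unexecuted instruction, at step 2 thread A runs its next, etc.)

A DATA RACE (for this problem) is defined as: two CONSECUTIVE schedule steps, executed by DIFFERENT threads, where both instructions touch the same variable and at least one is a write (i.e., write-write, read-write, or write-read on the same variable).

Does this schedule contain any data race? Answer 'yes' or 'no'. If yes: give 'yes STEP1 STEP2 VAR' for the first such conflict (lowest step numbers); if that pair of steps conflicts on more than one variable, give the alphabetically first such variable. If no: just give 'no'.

Answer: no

Derivation:
Steps 1,2: same thread (A). No race.
Steps 2,3: same thread (A). No race.
Steps 3,4: A(r=-,w=x) vs B(r=y,w=y). No conflict.
Steps 4,5: same thread (B). No race.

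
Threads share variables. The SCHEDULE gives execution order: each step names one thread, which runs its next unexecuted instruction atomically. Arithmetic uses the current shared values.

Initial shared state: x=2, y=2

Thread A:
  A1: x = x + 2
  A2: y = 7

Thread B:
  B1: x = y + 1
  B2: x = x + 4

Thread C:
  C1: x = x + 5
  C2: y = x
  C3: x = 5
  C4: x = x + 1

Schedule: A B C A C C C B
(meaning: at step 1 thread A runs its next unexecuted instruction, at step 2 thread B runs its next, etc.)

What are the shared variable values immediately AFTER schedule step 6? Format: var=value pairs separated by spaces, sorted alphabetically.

Answer: x=5 y=8

Derivation:
Step 1: thread A executes A1 (x = x + 2). Shared: x=4 y=2. PCs: A@1 B@0 C@0
Step 2: thread B executes B1 (x = y + 1). Shared: x=3 y=2. PCs: A@1 B@1 C@0
Step 3: thread C executes C1 (x = x + 5). Shared: x=8 y=2. PCs: A@1 B@1 C@1
Step 4: thread A executes A2 (y = 7). Shared: x=8 y=7. PCs: A@2 B@1 C@1
Step 5: thread C executes C2 (y = x). Shared: x=8 y=8. PCs: A@2 B@1 C@2
Step 6: thread C executes C3 (x = 5). Shared: x=5 y=8. PCs: A@2 B@1 C@3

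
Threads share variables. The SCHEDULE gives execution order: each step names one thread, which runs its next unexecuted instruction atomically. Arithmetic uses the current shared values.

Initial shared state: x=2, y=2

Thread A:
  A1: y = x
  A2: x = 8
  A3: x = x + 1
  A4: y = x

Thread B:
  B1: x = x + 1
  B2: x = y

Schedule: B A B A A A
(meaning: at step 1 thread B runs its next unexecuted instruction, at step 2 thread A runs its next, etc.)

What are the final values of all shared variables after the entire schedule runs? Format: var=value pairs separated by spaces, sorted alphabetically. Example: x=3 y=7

Answer: x=9 y=9

Derivation:
Step 1: thread B executes B1 (x = x + 1). Shared: x=3 y=2. PCs: A@0 B@1
Step 2: thread A executes A1 (y = x). Shared: x=3 y=3. PCs: A@1 B@1
Step 3: thread B executes B2 (x = y). Shared: x=3 y=3. PCs: A@1 B@2
Step 4: thread A executes A2 (x = 8). Shared: x=8 y=3. PCs: A@2 B@2
Step 5: thread A executes A3 (x = x + 1). Shared: x=9 y=3. PCs: A@3 B@2
Step 6: thread A executes A4 (y = x). Shared: x=9 y=9. PCs: A@4 B@2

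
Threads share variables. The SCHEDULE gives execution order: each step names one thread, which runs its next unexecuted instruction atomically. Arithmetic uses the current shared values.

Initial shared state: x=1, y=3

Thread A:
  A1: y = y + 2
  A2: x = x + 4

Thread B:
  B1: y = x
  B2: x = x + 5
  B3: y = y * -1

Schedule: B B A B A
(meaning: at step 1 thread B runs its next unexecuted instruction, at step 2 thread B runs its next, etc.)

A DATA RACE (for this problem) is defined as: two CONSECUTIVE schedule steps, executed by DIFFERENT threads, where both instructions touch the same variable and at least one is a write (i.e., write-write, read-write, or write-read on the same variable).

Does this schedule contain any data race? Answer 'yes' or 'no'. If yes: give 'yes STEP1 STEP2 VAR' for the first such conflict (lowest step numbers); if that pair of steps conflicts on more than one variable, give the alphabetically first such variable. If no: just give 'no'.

Steps 1,2: same thread (B). No race.
Steps 2,3: B(r=x,w=x) vs A(r=y,w=y). No conflict.
Steps 3,4: A(y = y + 2) vs B(y = y * -1). RACE on y (W-W).
Steps 4,5: B(r=y,w=y) vs A(r=x,w=x). No conflict.
First conflict at steps 3,4.

Answer: yes 3 4 y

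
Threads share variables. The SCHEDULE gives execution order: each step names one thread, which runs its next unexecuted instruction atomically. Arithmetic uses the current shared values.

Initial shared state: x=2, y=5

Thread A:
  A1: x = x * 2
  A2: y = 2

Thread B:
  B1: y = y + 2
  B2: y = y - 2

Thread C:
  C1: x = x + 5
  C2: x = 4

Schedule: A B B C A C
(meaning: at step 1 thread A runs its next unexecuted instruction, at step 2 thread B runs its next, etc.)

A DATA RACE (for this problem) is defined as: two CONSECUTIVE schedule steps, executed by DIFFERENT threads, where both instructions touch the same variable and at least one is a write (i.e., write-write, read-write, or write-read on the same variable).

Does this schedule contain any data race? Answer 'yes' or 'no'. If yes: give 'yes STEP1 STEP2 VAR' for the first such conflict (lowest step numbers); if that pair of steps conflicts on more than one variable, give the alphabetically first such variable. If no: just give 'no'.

Answer: no

Derivation:
Steps 1,2: A(r=x,w=x) vs B(r=y,w=y). No conflict.
Steps 2,3: same thread (B). No race.
Steps 3,4: B(r=y,w=y) vs C(r=x,w=x). No conflict.
Steps 4,5: C(r=x,w=x) vs A(r=-,w=y). No conflict.
Steps 5,6: A(r=-,w=y) vs C(r=-,w=x). No conflict.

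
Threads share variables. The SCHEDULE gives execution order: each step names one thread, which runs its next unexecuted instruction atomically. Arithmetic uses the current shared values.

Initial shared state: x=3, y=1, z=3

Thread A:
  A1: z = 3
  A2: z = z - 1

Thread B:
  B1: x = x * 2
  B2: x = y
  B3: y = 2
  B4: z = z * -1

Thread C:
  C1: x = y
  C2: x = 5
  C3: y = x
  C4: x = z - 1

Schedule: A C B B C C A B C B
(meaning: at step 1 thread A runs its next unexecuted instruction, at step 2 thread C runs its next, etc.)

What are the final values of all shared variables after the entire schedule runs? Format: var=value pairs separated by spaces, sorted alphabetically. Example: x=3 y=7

Step 1: thread A executes A1 (z = 3). Shared: x=3 y=1 z=3. PCs: A@1 B@0 C@0
Step 2: thread C executes C1 (x = y). Shared: x=1 y=1 z=3. PCs: A@1 B@0 C@1
Step 3: thread B executes B1 (x = x * 2). Shared: x=2 y=1 z=3. PCs: A@1 B@1 C@1
Step 4: thread B executes B2 (x = y). Shared: x=1 y=1 z=3. PCs: A@1 B@2 C@1
Step 5: thread C executes C2 (x = 5). Shared: x=5 y=1 z=3. PCs: A@1 B@2 C@2
Step 6: thread C executes C3 (y = x). Shared: x=5 y=5 z=3. PCs: A@1 B@2 C@3
Step 7: thread A executes A2 (z = z - 1). Shared: x=5 y=5 z=2. PCs: A@2 B@2 C@3
Step 8: thread B executes B3 (y = 2). Shared: x=5 y=2 z=2. PCs: A@2 B@3 C@3
Step 9: thread C executes C4 (x = z - 1). Shared: x=1 y=2 z=2. PCs: A@2 B@3 C@4
Step 10: thread B executes B4 (z = z * -1). Shared: x=1 y=2 z=-2. PCs: A@2 B@4 C@4

Answer: x=1 y=2 z=-2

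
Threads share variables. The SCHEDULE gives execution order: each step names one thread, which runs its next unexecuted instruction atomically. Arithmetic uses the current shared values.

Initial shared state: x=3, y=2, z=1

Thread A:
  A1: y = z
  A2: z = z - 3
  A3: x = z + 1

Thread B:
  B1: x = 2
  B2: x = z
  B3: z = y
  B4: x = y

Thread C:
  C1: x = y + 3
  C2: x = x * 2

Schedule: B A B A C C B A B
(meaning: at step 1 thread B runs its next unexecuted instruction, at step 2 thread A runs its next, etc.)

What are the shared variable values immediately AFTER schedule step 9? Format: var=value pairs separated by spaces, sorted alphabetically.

Step 1: thread B executes B1 (x = 2). Shared: x=2 y=2 z=1. PCs: A@0 B@1 C@0
Step 2: thread A executes A1 (y = z). Shared: x=2 y=1 z=1. PCs: A@1 B@1 C@0
Step 3: thread B executes B2 (x = z). Shared: x=1 y=1 z=1. PCs: A@1 B@2 C@0
Step 4: thread A executes A2 (z = z - 3). Shared: x=1 y=1 z=-2. PCs: A@2 B@2 C@0
Step 5: thread C executes C1 (x = y + 3). Shared: x=4 y=1 z=-2. PCs: A@2 B@2 C@1
Step 6: thread C executes C2 (x = x * 2). Shared: x=8 y=1 z=-2. PCs: A@2 B@2 C@2
Step 7: thread B executes B3 (z = y). Shared: x=8 y=1 z=1. PCs: A@2 B@3 C@2
Step 8: thread A executes A3 (x = z + 1). Shared: x=2 y=1 z=1. PCs: A@3 B@3 C@2
Step 9: thread B executes B4 (x = y). Shared: x=1 y=1 z=1. PCs: A@3 B@4 C@2

Answer: x=1 y=1 z=1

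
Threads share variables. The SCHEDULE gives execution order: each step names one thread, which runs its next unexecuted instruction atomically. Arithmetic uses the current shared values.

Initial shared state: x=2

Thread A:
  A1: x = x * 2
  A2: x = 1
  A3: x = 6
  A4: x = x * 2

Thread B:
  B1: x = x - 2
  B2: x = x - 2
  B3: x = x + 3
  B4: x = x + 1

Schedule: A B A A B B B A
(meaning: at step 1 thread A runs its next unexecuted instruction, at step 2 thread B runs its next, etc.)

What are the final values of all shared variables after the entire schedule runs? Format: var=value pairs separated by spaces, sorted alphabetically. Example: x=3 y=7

Answer: x=16

Derivation:
Step 1: thread A executes A1 (x = x * 2). Shared: x=4. PCs: A@1 B@0
Step 2: thread B executes B1 (x = x - 2). Shared: x=2. PCs: A@1 B@1
Step 3: thread A executes A2 (x = 1). Shared: x=1. PCs: A@2 B@1
Step 4: thread A executes A3 (x = 6). Shared: x=6. PCs: A@3 B@1
Step 5: thread B executes B2 (x = x - 2). Shared: x=4. PCs: A@3 B@2
Step 6: thread B executes B3 (x = x + 3). Shared: x=7. PCs: A@3 B@3
Step 7: thread B executes B4 (x = x + 1). Shared: x=8. PCs: A@3 B@4
Step 8: thread A executes A4 (x = x * 2). Shared: x=16. PCs: A@4 B@4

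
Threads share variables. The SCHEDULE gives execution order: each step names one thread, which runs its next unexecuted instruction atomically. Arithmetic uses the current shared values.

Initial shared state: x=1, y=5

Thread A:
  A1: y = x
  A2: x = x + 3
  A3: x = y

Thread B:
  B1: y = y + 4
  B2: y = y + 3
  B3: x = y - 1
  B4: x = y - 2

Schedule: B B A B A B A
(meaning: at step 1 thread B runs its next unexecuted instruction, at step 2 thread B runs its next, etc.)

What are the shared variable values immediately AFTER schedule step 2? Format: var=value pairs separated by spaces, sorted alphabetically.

Answer: x=1 y=12

Derivation:
Step 1: thread B executes B1 (y = y + 4). Shared: x=1 y=9. PCs: A@0 B@1
Step 2: thread B executes B2 (y = y + 3). Shared: x=1 y=12. PCs: A@0 B@2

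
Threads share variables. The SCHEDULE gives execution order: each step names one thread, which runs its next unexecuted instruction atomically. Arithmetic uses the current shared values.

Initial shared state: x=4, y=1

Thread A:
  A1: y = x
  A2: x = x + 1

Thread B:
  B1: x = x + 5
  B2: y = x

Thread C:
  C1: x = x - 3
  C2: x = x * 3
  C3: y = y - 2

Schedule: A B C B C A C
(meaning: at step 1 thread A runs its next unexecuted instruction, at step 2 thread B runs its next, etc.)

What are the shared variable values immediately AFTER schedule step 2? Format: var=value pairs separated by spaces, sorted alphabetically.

Answer: x=9 y=4

Derivation:
Step 1: thread A executes A1 (y = x). Shared: x=4 y=4. PCs: A@1 B@0 C@0
Step 2: thread B executes B1 (x = x + 5). Shared: x=9 y=4. PCs: A@1 B@1 C@0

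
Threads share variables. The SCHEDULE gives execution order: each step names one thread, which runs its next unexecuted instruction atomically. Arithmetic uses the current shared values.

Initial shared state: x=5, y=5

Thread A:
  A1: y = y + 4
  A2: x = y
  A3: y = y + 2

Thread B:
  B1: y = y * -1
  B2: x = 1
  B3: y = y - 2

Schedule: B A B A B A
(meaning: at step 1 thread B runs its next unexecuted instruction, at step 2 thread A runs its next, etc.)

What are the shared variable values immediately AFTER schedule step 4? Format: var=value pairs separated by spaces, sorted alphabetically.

Step 1: thread B executes B1 (y = y * -1). Shared: x=5 y=-5. PCs: A@0 B@1
Step 2: thread A executes A1 (y = y + 4). Shared: x=5 y=-1. PCs: A@1 B@1
Step 3: thread B executes B2 (x = 1). Shared: x=1 y=-1. PCs: A@1 B@2
Step 4: thread A executes A2 (x = y). Shared: x=-1 y=-1. PCs: A@2 B@2

Answer: x=-1 y=-1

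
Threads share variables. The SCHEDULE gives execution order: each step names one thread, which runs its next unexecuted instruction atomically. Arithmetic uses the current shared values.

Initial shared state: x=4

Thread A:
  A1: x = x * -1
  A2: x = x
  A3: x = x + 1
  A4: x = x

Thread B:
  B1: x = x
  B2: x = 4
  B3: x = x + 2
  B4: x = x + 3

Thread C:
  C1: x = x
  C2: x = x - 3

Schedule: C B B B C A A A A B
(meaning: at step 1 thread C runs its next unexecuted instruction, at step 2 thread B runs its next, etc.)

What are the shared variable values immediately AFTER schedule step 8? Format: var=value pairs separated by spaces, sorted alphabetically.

Answer: x=-2

Derivation:
Step 1: thread C executes C1 (x = x). Shared: x=4. PCs: A@0 B@0 C@1
Step 2: thread B executes B1 (x = x). Shared: x=4. PCs: A@0 B@1 C@1
Step 3: thread B executes B2 (x = 4). Shared: x=4. PCs: A@0 B@2 C@1
Step 4: thread B executes B3 (x = x + 2). Shared: x=6. PCs: A@0 B@3 C@1
Step 5: thread C executes C2 (x = x - 3). Shared: x=3. PCs: A@0 B@3 C@2
Step 6: thread A executes A1 (x = x * -1). Shared: x=-3. PCs: A@1 B@3 C@2
Step 7: thread A executes A2 (x = x). Shared: x=-3. PCs: A@2 B@3 C@2
Step 8: thread A executes A3 (x = x + 1). Shared: x=-2. PCs: A@3 B@3 C@2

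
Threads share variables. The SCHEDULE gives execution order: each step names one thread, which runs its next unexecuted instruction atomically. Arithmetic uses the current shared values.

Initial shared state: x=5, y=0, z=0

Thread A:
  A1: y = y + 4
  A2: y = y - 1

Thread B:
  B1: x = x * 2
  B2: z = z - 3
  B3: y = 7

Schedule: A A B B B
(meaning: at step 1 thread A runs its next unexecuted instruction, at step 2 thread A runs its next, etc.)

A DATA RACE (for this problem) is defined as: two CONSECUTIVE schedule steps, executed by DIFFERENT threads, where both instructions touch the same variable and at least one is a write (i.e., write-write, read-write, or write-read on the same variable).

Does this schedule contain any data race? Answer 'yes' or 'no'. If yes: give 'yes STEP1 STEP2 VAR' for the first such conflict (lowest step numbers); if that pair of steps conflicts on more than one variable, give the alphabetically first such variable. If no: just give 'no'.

Answer: no

Derivation:
Steps 1,2: same thread (A). No race.
Steps 2,3: A(r=y,w=y) vs B(r=x,w=x). No conflict.
Steps 3,4: same thread (B). No race.
Steps 4,5: same thread (B). No race.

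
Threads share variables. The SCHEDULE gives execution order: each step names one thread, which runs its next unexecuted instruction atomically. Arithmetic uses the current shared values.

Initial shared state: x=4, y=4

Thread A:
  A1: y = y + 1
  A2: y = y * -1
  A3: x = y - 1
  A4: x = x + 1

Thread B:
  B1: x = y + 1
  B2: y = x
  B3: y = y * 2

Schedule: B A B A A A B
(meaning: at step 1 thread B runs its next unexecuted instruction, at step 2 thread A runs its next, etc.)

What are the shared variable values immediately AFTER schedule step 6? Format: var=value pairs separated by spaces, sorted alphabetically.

Step 1: thread B executes B1 (x = y + 1). Shared: x=5 y=4. PCs: A@0 B@1
Step 2: thread A executes A1 (y = y + 1). Shared: x=5 y=5. PCs: A@1 B@1
Step 3: thread B executes B2 (y = x). Shared: x=5 y=5. PCs: A@1 B@2
Step 4: thread A executes A2 (y = y * -1). Shared: x=5 y=-5. PCs: A@2 B@2
Step 5: thread A executes A3 (x = y - 1). Shared: x=-6 y=-5. PCs: A@3 B@2
Step 6: thread A executes A4 (x = x + 1). Shared: x=-5 y=-5. PCs: A@4 B@2

Answer: x=-5 y=-5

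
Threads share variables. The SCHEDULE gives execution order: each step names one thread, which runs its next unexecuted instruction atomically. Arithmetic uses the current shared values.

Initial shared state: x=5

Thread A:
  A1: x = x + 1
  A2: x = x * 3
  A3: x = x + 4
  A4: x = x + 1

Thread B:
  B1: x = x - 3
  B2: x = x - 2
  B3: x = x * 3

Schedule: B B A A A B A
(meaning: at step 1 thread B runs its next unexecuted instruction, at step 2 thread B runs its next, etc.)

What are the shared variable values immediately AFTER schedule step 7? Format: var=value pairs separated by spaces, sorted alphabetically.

Answer: x=22

Derivation:
Step 1: thread B executes B1 (x = x - 3). Shared: x=2. PCs: A@0 B@1
Step 2: thread B executes B2 (x = x - 2). Shared: x=0. PCs: A@0 B@2
Step 3: thread A executes A1 (x = x + 1). Shared: x=1. PCs: A@1 B@2
Step 4: thread A executes A2 (x = x * 3). Shared: x=3. PCs: A@2 B@2
Step 5: thread A executes A3 (x = x + 4). Shared: x=7. PCs: A@3 B@2
Step 6: thread B executes B3 (x = x * 3). Shared: x=21. PCs: A@3 B@3
Step 7: thread A executes A4 (x = x + 1). Shared: x=22. PCs: A@4 B@3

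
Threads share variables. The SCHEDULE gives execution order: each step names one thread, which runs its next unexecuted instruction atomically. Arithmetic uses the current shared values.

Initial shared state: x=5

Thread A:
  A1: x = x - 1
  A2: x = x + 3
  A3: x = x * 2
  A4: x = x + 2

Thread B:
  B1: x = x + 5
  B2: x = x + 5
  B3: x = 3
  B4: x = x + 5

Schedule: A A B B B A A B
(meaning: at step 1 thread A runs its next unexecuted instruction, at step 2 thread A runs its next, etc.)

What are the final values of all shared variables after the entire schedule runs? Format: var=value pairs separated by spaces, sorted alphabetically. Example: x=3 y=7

Step 1: thread A executes A1 (x = x - 1). Shared: x=4. PCs: A@1 B@0
Step 2: thread A executes A2 (x = x + 3). Shared: x=7. PCs: A@2 B@0
Step 3: thread B executes B1 (x = x + 5). Shared: x=12. PCs: A@2 B@1
Step 4: thread B executes B2 (x = x + 5). Shared: x=17. PCs: A@2 B@2
Step 5: thread B executes B3 (x = 3). Shared: x=3. PCs: A@2 B@3
Step 6: thread A executes A3 (x = x * 2). Shared: x=6. PCs: A@3 B@3
Step 7: thread A executes A4 (x = x + 2). Shared: x=8. PCs: A@4 B@3
Step 8: thread B executes B4 (x = x + 5). Shared: x=13. PCs: A@4 B@4

Answer: x=13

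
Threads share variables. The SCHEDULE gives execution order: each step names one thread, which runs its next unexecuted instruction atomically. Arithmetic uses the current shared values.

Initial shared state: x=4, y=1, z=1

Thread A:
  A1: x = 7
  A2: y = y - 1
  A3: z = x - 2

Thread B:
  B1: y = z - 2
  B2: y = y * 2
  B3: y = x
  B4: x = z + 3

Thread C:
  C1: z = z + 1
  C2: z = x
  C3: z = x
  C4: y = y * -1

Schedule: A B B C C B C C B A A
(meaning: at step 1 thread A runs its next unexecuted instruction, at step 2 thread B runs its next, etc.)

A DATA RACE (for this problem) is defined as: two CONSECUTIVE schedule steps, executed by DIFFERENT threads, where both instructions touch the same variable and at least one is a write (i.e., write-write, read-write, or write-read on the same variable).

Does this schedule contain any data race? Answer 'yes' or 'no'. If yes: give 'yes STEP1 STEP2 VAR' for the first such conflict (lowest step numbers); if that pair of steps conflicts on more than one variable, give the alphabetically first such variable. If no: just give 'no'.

Steps 1,2: A(r=-,w=x) vs B(r=z,w=y). No conflict.
Steps 2,3: same thread (B). No race.
Steps 3,4: B(r=y,w=y) vs C(r=z,w=z). No conflict.
Steps 4,5: same thread (C). No race.
Steps 5,6: C(r=x,w=z) vs B(r=x,w=y). No conflict.
Steps 6,7: B(r=x,w=y) vs C(r=x,w=z). No conflict.
Steps 7,8: same thread (C). No race.
Steps 8,9: C(r=y,w=y) vs B(r=z,w=x). No conflict.
Steps 9,10: B(r=z,w=x) vs A(r=y,w=y). No conflict.
Steps 10,11: same thread (A). No race.

Answer: no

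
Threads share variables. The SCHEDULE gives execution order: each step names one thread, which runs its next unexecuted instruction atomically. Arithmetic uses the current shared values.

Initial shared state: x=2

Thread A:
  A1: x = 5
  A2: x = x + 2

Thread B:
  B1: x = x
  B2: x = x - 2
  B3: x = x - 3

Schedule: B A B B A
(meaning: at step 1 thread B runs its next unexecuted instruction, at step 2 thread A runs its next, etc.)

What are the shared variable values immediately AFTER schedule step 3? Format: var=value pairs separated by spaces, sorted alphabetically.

Step 1: thread B executes B1 (x = x). Shared: x=2. PCs: A@0 B@1
Step 2: thread A executes A1 (x = 5). Shared: x=5. PCs: A@1 B@1
Step 3: thread B executes B2 (x = x - 2). Shared: x=3. PCs: A@1 B@2

Answer: x=3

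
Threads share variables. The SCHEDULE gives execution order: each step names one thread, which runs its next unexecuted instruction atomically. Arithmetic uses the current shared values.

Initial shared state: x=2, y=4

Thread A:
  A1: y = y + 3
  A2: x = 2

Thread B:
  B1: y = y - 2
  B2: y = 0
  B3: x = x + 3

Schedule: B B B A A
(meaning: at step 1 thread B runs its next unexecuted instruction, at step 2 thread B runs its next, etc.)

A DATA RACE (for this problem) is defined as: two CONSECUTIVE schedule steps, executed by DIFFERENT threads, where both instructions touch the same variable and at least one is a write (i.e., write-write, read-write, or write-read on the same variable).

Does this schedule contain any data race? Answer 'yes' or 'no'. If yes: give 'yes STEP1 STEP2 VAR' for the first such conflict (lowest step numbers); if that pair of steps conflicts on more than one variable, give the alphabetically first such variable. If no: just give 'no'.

Steps 1,2: same thread (B). No race.
Steps 2,3: same thread (B). No race.
Steps 3,4: B(r=x,w=x) vs A(r=y,w=y). No conflict.
Steps 4,5: same thread (A). No race.

Answer: no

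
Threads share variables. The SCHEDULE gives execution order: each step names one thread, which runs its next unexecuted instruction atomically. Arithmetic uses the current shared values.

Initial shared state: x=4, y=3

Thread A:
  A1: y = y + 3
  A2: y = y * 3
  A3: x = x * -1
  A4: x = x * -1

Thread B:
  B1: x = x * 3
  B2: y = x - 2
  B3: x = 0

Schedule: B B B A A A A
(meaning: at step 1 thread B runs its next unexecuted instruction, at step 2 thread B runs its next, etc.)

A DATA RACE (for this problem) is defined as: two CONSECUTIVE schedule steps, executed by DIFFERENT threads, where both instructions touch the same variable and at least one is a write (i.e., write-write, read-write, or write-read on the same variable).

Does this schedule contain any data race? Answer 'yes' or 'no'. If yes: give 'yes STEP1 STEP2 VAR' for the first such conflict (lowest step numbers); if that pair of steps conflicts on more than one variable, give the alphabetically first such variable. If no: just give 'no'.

Answer: no

Derivation:
Steps 1,2: same thread (B). No race.
Steps 2,3: same thread (B). No race.
Steps 3,4: B(r=-,w=x) vs A(r=y,w=y). No conflict.
Steps 4,5: same thread (A). No race.
Steps 5,6: same thread (A). No race.
Steps 6,7: same thread (A). No race.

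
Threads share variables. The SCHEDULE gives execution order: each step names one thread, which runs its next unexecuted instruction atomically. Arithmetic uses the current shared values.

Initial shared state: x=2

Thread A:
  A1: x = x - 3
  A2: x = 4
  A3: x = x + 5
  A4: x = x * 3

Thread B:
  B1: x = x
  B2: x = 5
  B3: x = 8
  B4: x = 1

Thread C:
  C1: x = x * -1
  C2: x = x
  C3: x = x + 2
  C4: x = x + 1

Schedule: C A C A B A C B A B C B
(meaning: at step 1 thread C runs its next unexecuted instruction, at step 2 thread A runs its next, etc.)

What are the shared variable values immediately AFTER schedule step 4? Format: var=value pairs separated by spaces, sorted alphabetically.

Answer: x=4

Derivation:
Step 1: thread C executes C1 (x = x * -1). Shared: x=-2. PCs: A@0 B@0 C@1
Step 2: thread A executes A1 (x = x - 3). Shared: x=-5. PCs: A@1 B@0 C@1
Step 3: thread C executes C2 (x = x). Shared: x=-5. PCs: A@1 B@0 C@2
Step 4: thread A executes A2 (x = 4). Shared: x=4. PCs: A@2 B@0 C@2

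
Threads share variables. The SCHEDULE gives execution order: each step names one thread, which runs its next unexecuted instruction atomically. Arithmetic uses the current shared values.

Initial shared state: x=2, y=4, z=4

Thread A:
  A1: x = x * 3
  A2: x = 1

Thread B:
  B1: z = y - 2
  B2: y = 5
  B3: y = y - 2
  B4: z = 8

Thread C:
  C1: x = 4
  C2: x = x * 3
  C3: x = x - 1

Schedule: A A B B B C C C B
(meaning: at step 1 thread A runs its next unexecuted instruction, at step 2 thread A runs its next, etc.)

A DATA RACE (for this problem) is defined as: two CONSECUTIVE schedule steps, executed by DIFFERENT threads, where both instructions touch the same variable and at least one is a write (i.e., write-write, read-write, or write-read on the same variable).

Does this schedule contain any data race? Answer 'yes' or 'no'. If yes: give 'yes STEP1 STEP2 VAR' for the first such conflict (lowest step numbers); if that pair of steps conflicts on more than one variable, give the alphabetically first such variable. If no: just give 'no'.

Steps 1,2: same thread (A). No race.
Steps 2,3: A(r=-,w=x) vs B(r=y,w=z). No conflict.
Steps 3,4: same thread (B). No race.
Steps 4,5: same thread (B). No race.
Steps 5,6: B(r=y,w=y) vs C(r=-,w=x). No conflict.
Steps 6,7: same thread (C). No race.
Steps 7,8: same thread (C). No race.
Steps 8,9: C(r=x,w=x) vs B(r=-,w=z). No conflict.

Answer: no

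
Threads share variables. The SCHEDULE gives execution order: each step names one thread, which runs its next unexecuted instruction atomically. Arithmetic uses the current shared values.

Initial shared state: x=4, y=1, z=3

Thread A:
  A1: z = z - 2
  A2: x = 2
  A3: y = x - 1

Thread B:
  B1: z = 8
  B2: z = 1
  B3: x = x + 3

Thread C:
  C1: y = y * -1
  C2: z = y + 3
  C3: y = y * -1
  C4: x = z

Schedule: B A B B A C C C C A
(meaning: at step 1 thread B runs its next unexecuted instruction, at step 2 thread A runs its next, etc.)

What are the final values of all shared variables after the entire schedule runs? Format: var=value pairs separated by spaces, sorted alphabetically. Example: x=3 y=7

Step 1: thread B executes B1 (z = 8). Shared: x=4 y=1 z=8. PCs: A@0 B@1 C@0
Step 2: thread A executes A1 (z = z - 2). Shared: x=4 y=1 z=6. PCs: A@1 B@1 C@0
Step 3: thread B executes B2 (z = 1). Shared: x=4 y=1 z=1. PCs: A@1 B@2 C@0
Step 4: thread B executes B3 (x = x + 3). Shared: x=7 y=1 z=1. PCs: A@1 B@3 C@0
Step 5: thread A executes A2 (x = 2). Shared: x=2 y=1 z=1. PCs: A@2 B@3 C@0
Step 6: thread C executes C1 (y = y * -1). Shared: x=2 y=-1 z=1. PCs: A@2 B@3 C@1
Step 7: thread C executes C2 (z = y + 3). Shared: x=2 y=-1 z=2. PCs: A@2 B@3 C@2
Step 8: thread C executes C3 (y = y * -1). Shared: x=2 y=1 z=2. PCs: A@2 B@3 C@3
Step 9: thread C executes C4 (x = z). Shared: x=2 y=1 z=2. PCs: A@2 B@3 C@4
Step 10: thread A executes A3 (y = x - 1). Shared: x=2 y=1 z=2. PCs: A@3 B@3 C@4

Answer: x=2 y=1 z=2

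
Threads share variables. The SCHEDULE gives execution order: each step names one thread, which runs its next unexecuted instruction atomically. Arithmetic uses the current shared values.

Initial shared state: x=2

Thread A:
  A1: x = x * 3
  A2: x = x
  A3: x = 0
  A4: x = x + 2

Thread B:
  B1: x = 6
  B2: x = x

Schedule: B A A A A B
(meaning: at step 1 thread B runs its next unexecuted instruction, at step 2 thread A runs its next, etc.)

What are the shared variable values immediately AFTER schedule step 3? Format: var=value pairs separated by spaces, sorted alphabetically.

Answer: x=18

Derivation:
Step 1: thread B executes B1 (x = 6). Shared: x=6. PCs: A@0 B@1
Step 2: thread A executes A1 (x = x * 3). Shared: x=18. PCs: A@1 B@1
Step 3: thread A executes A2 (x = x). Shared: x=18. PCs: A@2 B@1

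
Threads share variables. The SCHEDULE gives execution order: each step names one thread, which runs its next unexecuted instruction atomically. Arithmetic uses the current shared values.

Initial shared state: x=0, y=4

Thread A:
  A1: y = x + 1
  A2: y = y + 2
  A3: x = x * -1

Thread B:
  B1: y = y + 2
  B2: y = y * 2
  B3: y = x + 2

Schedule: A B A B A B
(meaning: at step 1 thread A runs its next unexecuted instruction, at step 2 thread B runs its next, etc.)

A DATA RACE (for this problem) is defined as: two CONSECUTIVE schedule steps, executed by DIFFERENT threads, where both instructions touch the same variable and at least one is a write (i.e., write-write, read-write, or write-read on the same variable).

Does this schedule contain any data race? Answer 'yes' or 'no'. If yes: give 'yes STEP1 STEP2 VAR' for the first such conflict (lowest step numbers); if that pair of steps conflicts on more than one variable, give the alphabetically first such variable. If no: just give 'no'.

Steps 1,2: A(y = x + 1) vs B(y = y + 2). RACE on y (W-W).
Steps 2,3: B(y = y + 2) vs A(y = y + 2). RACE on y (W-W).
Steps 3,4: A(y = y + 2) vs B(y = y * 2). RACE on y (W-W).
Steps 4,5: B(r=y,w=y) vs A(r=x,w=x). No conflict.
Steps 5,6: A(x = x * -1) vs B(y = x + 2). RACE on x (W-R).
First conflict at steps 1,2.

Answer: yes 1 2 y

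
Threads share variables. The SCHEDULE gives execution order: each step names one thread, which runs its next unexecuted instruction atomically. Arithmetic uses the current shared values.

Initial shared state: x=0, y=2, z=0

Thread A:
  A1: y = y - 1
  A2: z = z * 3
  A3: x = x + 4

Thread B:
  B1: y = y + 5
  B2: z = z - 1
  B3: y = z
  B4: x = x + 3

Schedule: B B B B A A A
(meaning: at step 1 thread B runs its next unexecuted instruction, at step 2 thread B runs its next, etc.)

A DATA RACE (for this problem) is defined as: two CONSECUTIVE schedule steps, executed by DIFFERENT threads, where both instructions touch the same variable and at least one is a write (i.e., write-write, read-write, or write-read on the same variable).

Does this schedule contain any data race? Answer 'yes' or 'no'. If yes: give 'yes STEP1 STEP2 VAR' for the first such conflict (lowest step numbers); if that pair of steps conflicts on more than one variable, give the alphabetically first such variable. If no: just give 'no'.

Answer: no

Derivation:
Steps 1,2: same thread (B). No race.
Steps 2,3: same thread (B). No race.
Steps 3,4: same thread (B). No race.
Steps 4,5: B(r=x,w=x) vs A(r=y,w=y). No conflict.
Steps 5,6: same thread (A). No race.
Steps 6,7: same thread (A). No race.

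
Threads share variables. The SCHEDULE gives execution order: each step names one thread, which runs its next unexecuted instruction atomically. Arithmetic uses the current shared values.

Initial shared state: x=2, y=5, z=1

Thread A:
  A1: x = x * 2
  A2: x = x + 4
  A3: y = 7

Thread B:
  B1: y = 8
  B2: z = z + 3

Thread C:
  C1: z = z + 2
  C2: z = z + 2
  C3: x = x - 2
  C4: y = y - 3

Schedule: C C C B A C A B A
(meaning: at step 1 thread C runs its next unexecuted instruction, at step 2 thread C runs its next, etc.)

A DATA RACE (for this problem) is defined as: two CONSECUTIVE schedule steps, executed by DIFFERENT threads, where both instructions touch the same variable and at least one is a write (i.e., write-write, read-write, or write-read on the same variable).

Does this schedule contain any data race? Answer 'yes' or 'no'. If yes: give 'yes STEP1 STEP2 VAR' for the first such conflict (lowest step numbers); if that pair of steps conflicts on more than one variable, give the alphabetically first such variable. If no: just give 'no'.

Steps 1,2: same thread (C). No race.
Steps 2,3: same thread (C). No race.
Steps 3,4: C(r=x,w=x) vs B(r=-,w=y). No conflict.
Steps 4,5: B(r=-,w=y) vs A(r=x,w=x). No conflict.
Steps 5,6: A(r=x,w=x) vs C(r=y,w=y). No conflict.
Steps 6,7: C(r=y,w=y) vs A(r=x,w=x). No conflict.
Steps 7,8: A(r=x,w=x) vs B(r=z,w=z). No conflict.
Steps 8,9: B(r=z,w=z) vs A(r=-,w=y). No conflict.

Answer: no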